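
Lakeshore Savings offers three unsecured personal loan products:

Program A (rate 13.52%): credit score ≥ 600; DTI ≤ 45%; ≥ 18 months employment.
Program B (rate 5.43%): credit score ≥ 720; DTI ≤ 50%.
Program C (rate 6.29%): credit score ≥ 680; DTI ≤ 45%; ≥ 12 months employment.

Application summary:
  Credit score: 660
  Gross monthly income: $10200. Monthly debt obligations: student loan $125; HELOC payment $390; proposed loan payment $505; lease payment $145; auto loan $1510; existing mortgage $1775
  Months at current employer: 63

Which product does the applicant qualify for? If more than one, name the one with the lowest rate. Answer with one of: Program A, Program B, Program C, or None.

Total debts = (125 + 390 + 505 + 145 + 1,510 + 1,775) = 4,450; DTI = 4,450/10,200 = 43.6%.
Program A: score 660 ≥ 600; DTI 43.6% ≤ 45%; employment 63 ≥ 18 mo → qualifies.
Program B: score 660 < 720; DTI 43.6% ≤ 50% → does not qualify.
Program C: score 660 < 680; DTI 43.6% ≤ 45%; employment 63 ≥ 12 mo → does not qualify.

Program A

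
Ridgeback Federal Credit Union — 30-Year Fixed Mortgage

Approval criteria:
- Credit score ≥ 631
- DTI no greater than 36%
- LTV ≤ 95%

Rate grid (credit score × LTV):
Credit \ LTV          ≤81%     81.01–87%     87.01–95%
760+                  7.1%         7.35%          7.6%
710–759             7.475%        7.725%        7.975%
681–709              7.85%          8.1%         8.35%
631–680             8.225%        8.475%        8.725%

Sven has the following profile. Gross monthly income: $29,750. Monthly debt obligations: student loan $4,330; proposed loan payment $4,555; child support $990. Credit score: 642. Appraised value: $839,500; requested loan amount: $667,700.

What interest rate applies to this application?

8.225%

Credit score 642 ≥ 631; Total monthly debts = (4,330 + 4,555 + 990) = 9,875. DTI: 9,875 ÷ 29,750 = 33.2%, within the 36% cap
Loan-to-value = 667,700/839,500 = 79.5% — pass (95% max)
Credit 642 → row 631–680; LTV 79.5% → column ≤81%. Grid cell → 8.225%.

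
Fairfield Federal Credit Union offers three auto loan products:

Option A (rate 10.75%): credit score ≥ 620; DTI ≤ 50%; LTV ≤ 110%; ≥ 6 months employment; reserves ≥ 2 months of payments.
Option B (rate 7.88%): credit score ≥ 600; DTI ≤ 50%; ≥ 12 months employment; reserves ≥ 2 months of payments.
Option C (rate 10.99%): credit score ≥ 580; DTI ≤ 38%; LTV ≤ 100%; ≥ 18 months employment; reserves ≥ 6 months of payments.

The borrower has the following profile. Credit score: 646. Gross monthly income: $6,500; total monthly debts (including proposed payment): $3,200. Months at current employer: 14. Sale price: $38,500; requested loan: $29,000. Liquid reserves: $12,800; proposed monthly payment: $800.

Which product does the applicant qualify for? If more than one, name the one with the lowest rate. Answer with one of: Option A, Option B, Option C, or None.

Option B

DTI = 3,200/6,500 = 49.2%.
LTV = 29,000/38,500 = 75.3%.
Reserves = 12,800/800 = 16.0 months.
Option A: score 646 ≥ 620; DTI 49.2% ≤ 50%; LTV 75.3% ≤ 110%; employment 14 ≥ 6 mo; reserves 16.0 ≥ 2 mo → qualifies.
Option B: score 646 ≥ 600; DTI 49.2% ≤ 50%; employment 14 ≥ 12 mo; reserves 16.0 ≥ 2 mo → qualifies.
Option C: score 646 ≥ 580; DTI 49.2% > 38%; LTV 75.3% ≤ 100%; employment 14 < 18 mo; reserves 16.0 ≥ 6 mo → does not qualify.
Qualifying: Option A, Option B. Lowest rate is 7.88% → Option B.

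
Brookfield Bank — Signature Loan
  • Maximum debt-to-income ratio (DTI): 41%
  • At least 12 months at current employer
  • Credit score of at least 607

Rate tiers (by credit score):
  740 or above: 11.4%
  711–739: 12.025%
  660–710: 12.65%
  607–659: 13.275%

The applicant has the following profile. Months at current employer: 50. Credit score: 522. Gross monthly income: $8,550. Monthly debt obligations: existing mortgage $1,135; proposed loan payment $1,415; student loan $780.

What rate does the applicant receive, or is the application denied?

Credit score 522 < 607 (below minimum)
Employment 50 ≥ 12 months
Total monthly debts = (1,135 + 1,415 + 780) = 3,330. DTI: 3,330 ÷ 8,550 = 38.9%, within the 41% cap
Not all requirements met → denied.

Denied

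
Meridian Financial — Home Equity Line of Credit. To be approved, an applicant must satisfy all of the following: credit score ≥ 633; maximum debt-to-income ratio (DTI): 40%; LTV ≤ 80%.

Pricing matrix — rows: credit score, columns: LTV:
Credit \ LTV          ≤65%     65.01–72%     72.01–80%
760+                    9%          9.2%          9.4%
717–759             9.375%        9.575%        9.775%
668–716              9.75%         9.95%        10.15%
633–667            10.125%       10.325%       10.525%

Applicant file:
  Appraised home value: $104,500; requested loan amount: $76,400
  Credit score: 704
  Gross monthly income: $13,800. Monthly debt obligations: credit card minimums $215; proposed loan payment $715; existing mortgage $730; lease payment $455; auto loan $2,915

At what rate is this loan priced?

Credit score 704 ≥ 633; Total monthly debts = (215 + 715 + 730 + 455 + 2,915) = 5,030. Debt-to-income = 5,030/13,800 = 36.4% — meets 40% limit
LTV = 76,400/104,500 = 73.1% ≤ 80%
Row: 704 falls in 668–716. Column: 73.1% falls in 72.01–80%. Rate = 10.15%.

10.15%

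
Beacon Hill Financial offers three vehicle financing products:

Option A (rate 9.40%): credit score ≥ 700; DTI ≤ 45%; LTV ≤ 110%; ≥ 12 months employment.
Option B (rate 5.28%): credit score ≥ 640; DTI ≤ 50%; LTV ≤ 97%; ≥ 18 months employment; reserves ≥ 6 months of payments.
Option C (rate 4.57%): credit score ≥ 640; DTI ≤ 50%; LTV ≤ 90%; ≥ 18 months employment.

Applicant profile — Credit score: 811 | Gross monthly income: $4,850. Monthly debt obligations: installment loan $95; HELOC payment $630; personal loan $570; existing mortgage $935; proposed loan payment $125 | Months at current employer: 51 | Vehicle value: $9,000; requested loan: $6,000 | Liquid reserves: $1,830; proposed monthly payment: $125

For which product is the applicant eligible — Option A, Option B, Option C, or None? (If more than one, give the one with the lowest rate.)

Option C

Total debts = (95 + 630 + 570 + 935 + 125) = 2,355; DTI = 2,355/4,850 = 48.6%.
LTV = 6,000/9,000 = 66.7%.
Reserves = 1,830/125 = 14.6 months.
Option A: score 811 ≥ 700; DTI 48.6% > 45%; LTV 66.7% ≤ 110%; employment 51 ≥ 12 mo → does not qualify.
Option B: score 811 ≥ 640; DTI 48.6% ≤ 50%; LTV 66.7% ≤ 97%; employment 51 ≥ 18 mo; reserves 14.6 ≥ 6 mo → qualifies.
Option C: score 811 ≥ 640; DTI 48.6% ≤ 50%; LTV 66.7% ≤ 90%; employment 51 ≥ 18 mo → qualifies.
Qualifying: Option B, Option C. Lowest rate is 4.57% → Option C.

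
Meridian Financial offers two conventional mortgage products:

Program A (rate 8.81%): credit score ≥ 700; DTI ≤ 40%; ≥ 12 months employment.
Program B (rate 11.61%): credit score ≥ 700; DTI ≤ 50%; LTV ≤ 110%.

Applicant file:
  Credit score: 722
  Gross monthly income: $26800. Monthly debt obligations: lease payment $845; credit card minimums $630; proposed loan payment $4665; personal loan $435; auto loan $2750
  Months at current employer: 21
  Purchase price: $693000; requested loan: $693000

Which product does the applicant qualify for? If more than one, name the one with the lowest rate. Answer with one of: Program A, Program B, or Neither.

Program A

Total debts = (845 + 630 + 4,665 + 435 + 2,750) = 9,325; DTI = 9,325/26,800 = 34.8%.
LTV = 693,000/693,000 = 100%.
Program A: score 722 ≥ 700; DTI 34.8% ≤ 40%; employment 21 ≥ 12 mo → qualifies.
Program B: score 722 ≥ 700; DTI 34.8% ≤ 50%; LTV 100% ≤ 110% → qualifies.
Qualifying: Program A, Program B. Lowest rate is 8.81% → Program A.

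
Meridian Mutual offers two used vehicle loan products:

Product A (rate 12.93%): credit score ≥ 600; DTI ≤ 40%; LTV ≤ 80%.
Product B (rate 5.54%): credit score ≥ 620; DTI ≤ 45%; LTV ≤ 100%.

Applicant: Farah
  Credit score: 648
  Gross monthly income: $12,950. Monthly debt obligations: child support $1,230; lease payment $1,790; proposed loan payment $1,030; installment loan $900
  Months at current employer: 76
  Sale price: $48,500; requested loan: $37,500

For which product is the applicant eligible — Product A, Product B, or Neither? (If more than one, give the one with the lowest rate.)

Total debts = (1,230 + 1,790 + 1,030 + 900) = 4,950; DTI = 4,950/12,950 = 38.2%.
LTV = 37,500/48,500 = 77.3%.
Product A: score 648 ≥ 600; DTI 38.2% ≤ 40%; LTV 77.3% ≤ 80% → qualifies.
Product B: score 648 ≥ 620; DTI 38.2% ≤ 45%; LTV 77.3% ≤ 100% → qualifies.
Qualifying: Product A, Product B. Lowest rate is 5.54% → Product B.

Product B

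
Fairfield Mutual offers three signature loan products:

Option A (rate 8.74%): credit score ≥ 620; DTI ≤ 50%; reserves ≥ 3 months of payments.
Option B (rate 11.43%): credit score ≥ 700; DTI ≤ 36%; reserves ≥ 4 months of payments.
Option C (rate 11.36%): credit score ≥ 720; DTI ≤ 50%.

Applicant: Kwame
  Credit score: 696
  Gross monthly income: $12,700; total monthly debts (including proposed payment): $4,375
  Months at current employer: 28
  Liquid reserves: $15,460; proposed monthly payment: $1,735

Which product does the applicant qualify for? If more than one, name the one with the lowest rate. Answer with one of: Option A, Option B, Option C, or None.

Option A

DTI = 4,375/12,700 = 34.4%.
Reserves = 15,460/1,735 = 8.9 months.
Option A: score 696 ≥ 620; DTI 34.4% ≤ 50%; reserves 8.9 ≥ 3 mo → qualifies.
Option B: score 696 < 700; DTI 34.4% ≤ 36%; reserves 8.9 ≥ 4 mo → does not qualify.
Option C: score 696 < 720; DTI 34.4% ≤ 50% → does not qualify.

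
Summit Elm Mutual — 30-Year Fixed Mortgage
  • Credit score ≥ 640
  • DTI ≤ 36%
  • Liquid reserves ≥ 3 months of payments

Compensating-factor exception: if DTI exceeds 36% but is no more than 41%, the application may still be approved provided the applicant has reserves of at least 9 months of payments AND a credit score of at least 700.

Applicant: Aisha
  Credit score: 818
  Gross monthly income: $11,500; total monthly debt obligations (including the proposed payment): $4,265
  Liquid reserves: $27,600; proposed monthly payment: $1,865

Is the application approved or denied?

Approved

Credit score 818 ≥ 640 (meets base)
DTI: 4,265 ÷ 11,500 = 37.1%, over the 36% base limit.
Reserves = 27,600/1,865 = 14.8 months ≥ 3
37.1% falls in the override range (36%–41%), so the compensating-factor test applies.
Override check — reserves: 14.8 mo (ok); score: 818 (ok).
Both compensating conditions met → exception applies.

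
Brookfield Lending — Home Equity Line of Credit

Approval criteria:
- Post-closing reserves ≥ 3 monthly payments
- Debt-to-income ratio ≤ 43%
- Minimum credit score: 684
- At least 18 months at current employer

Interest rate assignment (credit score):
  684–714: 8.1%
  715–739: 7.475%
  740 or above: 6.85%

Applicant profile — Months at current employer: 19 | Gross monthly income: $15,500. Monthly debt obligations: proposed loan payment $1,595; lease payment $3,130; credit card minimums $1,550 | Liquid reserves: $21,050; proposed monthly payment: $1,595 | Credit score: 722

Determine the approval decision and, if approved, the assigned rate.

Approved at 7.475%

Credit score 722 ≥ 684 (meets minimum)
Total monthly debts = (1,595 + 3,130 + 1,550) = 6,275. Debt-to-income = 6,275/15,500 = 40.5% — meets 43% limit
Employment 19 ≥ 18 months
Liquid reserves cover 21,050/1,595 = 13.2 months — ≥ 3 required
All requirements met. Score 722 falls in the 715–739 tier → 7.475%.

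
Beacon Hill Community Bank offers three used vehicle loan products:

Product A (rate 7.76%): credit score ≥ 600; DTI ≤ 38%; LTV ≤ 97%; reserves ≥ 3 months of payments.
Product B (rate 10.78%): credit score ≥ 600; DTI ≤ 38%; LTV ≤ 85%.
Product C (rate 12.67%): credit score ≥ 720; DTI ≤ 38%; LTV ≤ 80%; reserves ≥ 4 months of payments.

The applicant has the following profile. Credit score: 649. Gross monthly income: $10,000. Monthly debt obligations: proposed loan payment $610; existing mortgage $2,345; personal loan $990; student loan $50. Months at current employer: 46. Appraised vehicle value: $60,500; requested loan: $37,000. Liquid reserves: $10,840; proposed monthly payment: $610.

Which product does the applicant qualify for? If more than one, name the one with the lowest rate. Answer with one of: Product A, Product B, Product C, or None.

Total debts = (610 + 2,345 + 990 + 50) = 3,995; DTI = 3,995/10,000 = 40%.
LTV = 37,000/60,500 = 61.2%.
Reserves = 10,840/610 = 17.8 months.
Product A: score 649 ≥ 600; DTI 40% > 38%; LTV 61.2% ≤ 97%; reserves 17.8 ≥ 3 mo → does not qualify.
Product B: score 649 ≥ 600; DTI 40% > 38%; LTV 61.2% ≤ 85% → does not qualify.
Product C: score 649 < 720; DTI 40% > 38%; LTV 61.2% ≤ 80%; reserves 17.8 ≥ 4 mo → does not qualify.

None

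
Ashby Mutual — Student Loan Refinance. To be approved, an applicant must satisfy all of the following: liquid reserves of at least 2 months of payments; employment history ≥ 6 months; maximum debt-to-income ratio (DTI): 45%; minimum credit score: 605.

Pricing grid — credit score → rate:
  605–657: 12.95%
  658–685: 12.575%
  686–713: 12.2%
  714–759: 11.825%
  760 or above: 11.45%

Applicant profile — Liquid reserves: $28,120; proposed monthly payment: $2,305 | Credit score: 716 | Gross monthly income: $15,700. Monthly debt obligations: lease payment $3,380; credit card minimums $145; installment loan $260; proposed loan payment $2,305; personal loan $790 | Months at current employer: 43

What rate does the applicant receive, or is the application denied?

Credit score 716 ≥ 605 (meets minimum)
Total monthly debts = (3,380 + 145 + 260 + 2,305 + 790) = 6,880. DTI = 6,880/15,700 = 43.8% ≤ 45%
Reserves = 28,120/2,305 = 12.2 months ≥ 2
Employment 43 ≥ 6 months
All requirements met. Score 716 falls in the 714–759 tier → 11.825%.

Approved at 11.825%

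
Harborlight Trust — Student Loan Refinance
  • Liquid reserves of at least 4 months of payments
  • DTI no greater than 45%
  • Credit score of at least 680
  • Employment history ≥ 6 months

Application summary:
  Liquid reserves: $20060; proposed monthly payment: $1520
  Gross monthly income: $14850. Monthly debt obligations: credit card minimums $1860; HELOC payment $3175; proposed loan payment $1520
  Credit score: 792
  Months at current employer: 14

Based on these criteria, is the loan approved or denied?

Approved

Liquid reserves cover 20,060/1,520 = 13.2 months — ≥ 4 required
Total monthly debts = (1,860 + 3,175 + 1,520) = 6,555. Debt-to-income = 6,555/14,850 = 44.1% — meets 45% limit
Credit score 792 ≥ 680 (meets)
Employment 14 ≥ 6 months
All criteria satisfied.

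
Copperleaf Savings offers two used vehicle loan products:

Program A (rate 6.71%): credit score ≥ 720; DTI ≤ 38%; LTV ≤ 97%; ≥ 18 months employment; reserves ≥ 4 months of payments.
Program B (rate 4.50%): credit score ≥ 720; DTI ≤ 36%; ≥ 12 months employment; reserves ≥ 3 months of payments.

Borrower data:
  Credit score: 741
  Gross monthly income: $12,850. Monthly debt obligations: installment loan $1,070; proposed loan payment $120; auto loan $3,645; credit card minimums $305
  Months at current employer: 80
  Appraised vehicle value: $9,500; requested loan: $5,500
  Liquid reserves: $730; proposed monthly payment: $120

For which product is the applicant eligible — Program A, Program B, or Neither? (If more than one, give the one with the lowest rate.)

Neither

Total debts = (1,070 + 120 + 3,645 + 305) = 5,140; DTI = 5,140/12,850 = 40%.
LTV = 5,500/9,500 = 57.9%.
Reserves = 730/120 = 6.1 months.
Program A: score 741 ≥ 720; DTI 40% > 38%; LTV 57.9% ≤ 97%; employment 80 ≥ 18 mo; reserves 6.1 ≥ 4 mo → does not qualify.
Program B: score 741 ≥ 720; DTI 40% > 36%; employment 80 ≥ 12 mo; reserves 6.1 ≥ 3 mo → does not qualify.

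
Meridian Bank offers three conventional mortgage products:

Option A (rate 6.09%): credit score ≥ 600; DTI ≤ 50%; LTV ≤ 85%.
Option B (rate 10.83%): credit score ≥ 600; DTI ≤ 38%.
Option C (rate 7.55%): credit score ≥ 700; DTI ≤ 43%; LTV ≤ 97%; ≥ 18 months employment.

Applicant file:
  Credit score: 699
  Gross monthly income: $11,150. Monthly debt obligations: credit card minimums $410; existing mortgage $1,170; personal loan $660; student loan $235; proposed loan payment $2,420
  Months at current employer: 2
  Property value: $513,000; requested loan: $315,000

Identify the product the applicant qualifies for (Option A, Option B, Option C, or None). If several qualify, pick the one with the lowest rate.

Total debts = (410 + 1,170 + 660 + 235 + 2,420) = 4,895; DTI = 4,895/11,150 = 43.9%.
LTV = 315,000/513,000 = 61.4%.
Option A: score 699 ≥ 600; DTI 43.9% ≤ 50%; LTV 61.4% ≤ 85% → qualifies.
Option B: score 699 ≥ 600; DTI 43.9% > 38% → does not qualify.
Option C: score 699 < 700; DTI 43.9% > 43%; LTV 61.4% ≤ 97%; employment 2 < 18 mo → does not qualify.

Option A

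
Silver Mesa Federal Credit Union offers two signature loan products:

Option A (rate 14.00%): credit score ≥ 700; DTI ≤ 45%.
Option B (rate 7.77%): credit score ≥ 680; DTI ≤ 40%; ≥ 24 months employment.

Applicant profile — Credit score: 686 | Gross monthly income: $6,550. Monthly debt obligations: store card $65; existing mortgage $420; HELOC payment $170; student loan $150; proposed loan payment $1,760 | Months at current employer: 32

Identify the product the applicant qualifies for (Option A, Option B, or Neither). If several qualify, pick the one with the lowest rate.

Option B

Total debts = (65 + 420 + 170 + 150 + 1,760) = 2,565; DTI = 2,565/6,550 = 39.2%.
Option A: score 686 < 700; DTI 39.2% ≤ 45% → does not qualify.
Option B: score 686 ≥ 680; DTI 39.2% ≤ 40%; employment 32 ≥ 24 mo → qualifies.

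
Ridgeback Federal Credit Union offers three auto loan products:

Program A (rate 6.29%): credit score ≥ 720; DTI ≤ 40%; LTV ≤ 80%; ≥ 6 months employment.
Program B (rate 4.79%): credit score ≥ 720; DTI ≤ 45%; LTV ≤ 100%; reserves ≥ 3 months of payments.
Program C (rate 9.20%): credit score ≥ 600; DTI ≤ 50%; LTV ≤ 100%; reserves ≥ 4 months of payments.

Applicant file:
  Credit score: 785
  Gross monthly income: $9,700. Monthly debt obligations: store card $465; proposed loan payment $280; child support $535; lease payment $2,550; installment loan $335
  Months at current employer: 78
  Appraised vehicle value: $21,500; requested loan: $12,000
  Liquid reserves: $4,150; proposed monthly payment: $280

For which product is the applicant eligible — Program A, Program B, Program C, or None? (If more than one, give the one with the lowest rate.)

Program B

Total debts = (465 + 280 + 535 + 2,550 + 335) = 4,165; DTI = 4,165/9,700 = 42.9%.
LTV = 12,000/21,500 = 55.8%.
Reserves = 4,150/280 = 14.8 months.
Program A: score 785 ≥ 720; DTI 42.9% > 40%; LTV 55.8% ≤ 80%; employment 78 ≥ 6 mo → does not qualify.
Program B: score 785 ≥ 720; DTI 42.9% ≤ 45%; LTV 55.8% ≤ 100%; reserves 14.8 ≥ 3 mo → qualifies.
Program C: score 785 ≥ 600; DTI 42.9% ≤ 50%; LTV 55.8% ≤ 100%; reserves 14.8 ≥ 4 mo → qualifies.
Qualifying: Program B, Program C. Lowest rate is 4.79% → Program B.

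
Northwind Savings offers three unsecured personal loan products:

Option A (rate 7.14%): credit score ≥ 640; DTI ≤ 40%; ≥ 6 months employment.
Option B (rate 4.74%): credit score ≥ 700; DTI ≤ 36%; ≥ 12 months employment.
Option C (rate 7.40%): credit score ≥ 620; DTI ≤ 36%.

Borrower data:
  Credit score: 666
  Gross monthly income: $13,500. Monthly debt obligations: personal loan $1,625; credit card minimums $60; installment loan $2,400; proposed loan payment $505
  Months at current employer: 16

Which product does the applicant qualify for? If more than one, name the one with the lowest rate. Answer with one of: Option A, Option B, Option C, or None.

Total debts = (1,625 + 60 + 2,400 + 505) = 4,590; DTI = 4,590/13,500 = 34%.
Option A: score 666 ≥ 640; DTI 34% ≤ 40%; employment 16 ≥ 6 mo → qualifies.
Option B: score 666 < 700; DTI 34% ≤ 36%; employment 16 ≥ 12 mo → does not qualify.
Option C: score 666 ≥ 620; DTI 34% ≤ 36% → qualifies.
Qualifying: Option A, Option C. Lowest rate is 7.14% → Option A.

Option A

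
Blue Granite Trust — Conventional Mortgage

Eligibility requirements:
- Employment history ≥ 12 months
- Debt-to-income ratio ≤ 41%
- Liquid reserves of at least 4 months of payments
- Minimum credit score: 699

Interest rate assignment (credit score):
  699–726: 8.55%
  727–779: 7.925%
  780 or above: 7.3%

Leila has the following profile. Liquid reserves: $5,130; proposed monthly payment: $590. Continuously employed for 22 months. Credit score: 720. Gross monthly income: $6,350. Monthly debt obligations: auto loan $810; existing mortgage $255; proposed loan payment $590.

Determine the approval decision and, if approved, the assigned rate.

Approved at 8.55%

Credit score 720 ≥ 699 (meets minimum)
Reserves = 5,130/590 = 8.7 months ≥ 4
Total monthly debts = (810 + 255 + 590) = 1,655. DTI = 1,655/6,350 = 26.1% ≤ 41%
Employment 22 ≥ 12 months
All requirements met. Score 720 falls in the 699–726 tier → 8.55%.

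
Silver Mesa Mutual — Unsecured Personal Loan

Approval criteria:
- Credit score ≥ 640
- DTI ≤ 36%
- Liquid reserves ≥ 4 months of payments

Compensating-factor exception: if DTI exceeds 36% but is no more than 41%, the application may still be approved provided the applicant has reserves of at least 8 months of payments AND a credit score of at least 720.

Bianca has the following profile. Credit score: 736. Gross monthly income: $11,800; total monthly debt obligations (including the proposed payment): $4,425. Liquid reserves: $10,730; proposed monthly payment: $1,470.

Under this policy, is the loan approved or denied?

Credit score 736 ≥ 640 (meets base)
DTI: 4,425 ÷ 11,800 = 37.5%, over the 36% base limit.
Reserves = 10,730/1,470 = 7.3 months ≥ 4
DTI 37.5% is within the 36%–41% exception band; checking compensating factors.
Reserves 7.3 < 8 months; credit score 736 ≥ 720.
Override conditions not both satisfied; exception does not apply.

Denied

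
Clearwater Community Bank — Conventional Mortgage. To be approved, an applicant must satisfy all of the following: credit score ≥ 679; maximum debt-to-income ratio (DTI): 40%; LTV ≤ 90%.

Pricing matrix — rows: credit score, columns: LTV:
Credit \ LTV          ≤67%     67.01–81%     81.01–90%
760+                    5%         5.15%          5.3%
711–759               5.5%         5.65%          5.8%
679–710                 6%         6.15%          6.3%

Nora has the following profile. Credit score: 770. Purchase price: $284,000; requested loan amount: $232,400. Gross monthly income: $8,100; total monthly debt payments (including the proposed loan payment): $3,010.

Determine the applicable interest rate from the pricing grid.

Credit score 770 ≥ 679; DTI = 3,010/8,100 = 37.2% ≤ 40%
LTV = 232,400/284,000 = 81.8% ≤ 90%
Row: 770 falls in 760+. Column: 81.8% falls in 81.01–90%. Rate = 5.3%.

5.3%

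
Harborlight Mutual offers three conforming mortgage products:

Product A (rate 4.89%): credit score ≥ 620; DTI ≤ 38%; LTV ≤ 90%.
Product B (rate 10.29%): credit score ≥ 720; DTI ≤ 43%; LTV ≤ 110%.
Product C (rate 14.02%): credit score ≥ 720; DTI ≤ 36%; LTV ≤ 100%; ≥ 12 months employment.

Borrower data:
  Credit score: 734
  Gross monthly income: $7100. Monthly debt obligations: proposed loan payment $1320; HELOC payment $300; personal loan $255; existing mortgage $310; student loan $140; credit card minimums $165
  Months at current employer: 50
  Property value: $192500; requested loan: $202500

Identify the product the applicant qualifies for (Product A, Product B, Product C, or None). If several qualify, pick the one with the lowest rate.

Product B

Total debts = (1,320 + 300 + 255 + 310 + 140 + 165) = 2,490; DTI = 2,490/7,100 = 35.1%.
LTV = 202,500/192,500 = 105.2%.
Product A: score 734 ≥ 620; DTI 35.1% ≤ 38%; LTV 105.2% > 90% → does not qualify.
Product B: score 734 ≥ 720; DTI 35.1% ≤ 43%; LTV 105.2% ≤ 110% → qualifies.
Product C: score 734 ≥ 720; DTI 35.1% ≤ 36%; LTV 105.2% > 100%; employment 50 ≥ 12 mo → does not qualify.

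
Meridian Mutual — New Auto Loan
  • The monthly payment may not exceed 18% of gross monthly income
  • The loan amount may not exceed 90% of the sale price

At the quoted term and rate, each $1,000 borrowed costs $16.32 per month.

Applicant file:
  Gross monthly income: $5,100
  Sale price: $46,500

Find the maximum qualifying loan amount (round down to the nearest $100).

$41,800

Payment cap: 18% × $5,100 = $918/month.
At $16.32 per $1,000, that supports 918/16.32 × 1,000 ≈ $56,250 → $56,200.
LTV cap: 90% × $46,500 = $41,850 → $41,800.
Binding constraint: loan-to-value.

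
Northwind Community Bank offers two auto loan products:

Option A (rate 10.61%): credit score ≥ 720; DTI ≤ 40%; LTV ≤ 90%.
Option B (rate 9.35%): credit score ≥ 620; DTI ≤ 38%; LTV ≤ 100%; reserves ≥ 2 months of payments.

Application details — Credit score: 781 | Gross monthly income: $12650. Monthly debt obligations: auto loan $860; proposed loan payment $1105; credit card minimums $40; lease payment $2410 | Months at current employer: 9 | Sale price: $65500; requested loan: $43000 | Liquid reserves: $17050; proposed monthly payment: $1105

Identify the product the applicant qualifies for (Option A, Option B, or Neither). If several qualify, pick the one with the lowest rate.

Total debts = (860 + 1,105 + 40 + 2,410) = 4,415; DTI = 4,415/12,650 = 34.9%.
LTV = 43,000/65,500 = 65.6%.
Reserves = 17,050/1,105 = 15.4 months.
Option A: score 781 ≥ 720; DTI 34.9% ≤ 40%; LTV 65.6% ≤ 90% → qualifies.
Option B: score 781 ≥ 620; DTI 34.9% ≤ 38%; LTV 65.6% ≤ 100%; reserves 15.4 ≥ 2 mo → qualifies.
Qualifying: Option A, Option B. Lowest rate is 9.35% → Option B.

Option B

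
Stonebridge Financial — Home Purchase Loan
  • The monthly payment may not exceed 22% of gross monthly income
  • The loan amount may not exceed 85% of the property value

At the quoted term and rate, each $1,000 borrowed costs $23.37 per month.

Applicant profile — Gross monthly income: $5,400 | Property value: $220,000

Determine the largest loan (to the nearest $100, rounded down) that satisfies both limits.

Payment cap: 22% × $5,400 = $1,188/month.
At $23.37 per $1,000, that supports 1,188/23.37 × 1,000 ≈ $50,834 → $50,800.
LTV cap: 85% × $220,000 = $187,000 → $187,000.
Binding constraint: payment-to-income.

$50,800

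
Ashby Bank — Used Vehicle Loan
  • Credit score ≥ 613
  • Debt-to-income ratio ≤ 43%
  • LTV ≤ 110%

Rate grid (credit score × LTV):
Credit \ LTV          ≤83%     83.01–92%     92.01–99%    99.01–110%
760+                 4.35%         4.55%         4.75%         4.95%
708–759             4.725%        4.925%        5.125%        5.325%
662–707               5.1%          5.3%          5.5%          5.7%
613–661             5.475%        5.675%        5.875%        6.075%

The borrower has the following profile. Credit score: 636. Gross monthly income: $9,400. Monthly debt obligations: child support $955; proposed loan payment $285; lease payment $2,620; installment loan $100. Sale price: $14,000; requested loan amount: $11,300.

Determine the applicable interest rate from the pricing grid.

Credit score 636 ≥ 613; Total monthly debts = (955 + 285 + 2,620 + 100) = 3,960. Debt-to-income = 3,960/9,400 = 42.1% — meets 43% limit
Loan-to-value = 11,300/14,000 = 80.7% — pass (110% max)
Row: 636 falls in 613–661. Column: 80.7% falls in ≤83%. Rate = 5.475%.

5.475%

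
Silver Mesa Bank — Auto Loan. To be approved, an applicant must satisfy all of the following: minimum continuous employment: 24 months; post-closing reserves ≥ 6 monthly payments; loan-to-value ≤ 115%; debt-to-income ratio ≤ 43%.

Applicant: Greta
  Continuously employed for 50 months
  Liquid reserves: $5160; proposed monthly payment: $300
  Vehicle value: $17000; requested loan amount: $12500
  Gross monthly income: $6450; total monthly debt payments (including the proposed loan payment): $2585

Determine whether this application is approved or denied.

Employment 50 ≥ 24 months
Reserves = 5,160/300 = 17.2 months ≥ 6
LTV = 12,500/17,000 = 73.5% ≤ 115%
DTI: 2,585 ÷ 6,450 = 40.1%, within the 43% cap
All criteria satisfied.

Approved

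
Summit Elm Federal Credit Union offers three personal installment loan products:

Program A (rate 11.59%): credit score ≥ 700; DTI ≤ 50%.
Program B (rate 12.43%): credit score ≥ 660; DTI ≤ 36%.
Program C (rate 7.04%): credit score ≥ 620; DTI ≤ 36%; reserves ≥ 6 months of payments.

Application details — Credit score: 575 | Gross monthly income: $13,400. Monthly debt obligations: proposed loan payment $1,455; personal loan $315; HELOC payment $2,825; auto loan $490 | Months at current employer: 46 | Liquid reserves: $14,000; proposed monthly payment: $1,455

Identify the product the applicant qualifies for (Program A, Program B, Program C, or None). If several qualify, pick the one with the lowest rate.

None

Total debts = (1,455 + 315 + 2,825 + 490) = 5,085; DTI = 5,085/13,400 = 37.9%.
Reserves = 14,000/1,455 = 9.6 months.
Program A: score 575 < 700; DTI 37.9% ≤ 50% → does not qualify.
Program B: score 575 < 660; DTI 37.9% > 36% → does not qualify.
Program C: score 575 < 620; DTI 37.9% > 36%; reserves 9.6 ≥ 6 mo → does not qualify.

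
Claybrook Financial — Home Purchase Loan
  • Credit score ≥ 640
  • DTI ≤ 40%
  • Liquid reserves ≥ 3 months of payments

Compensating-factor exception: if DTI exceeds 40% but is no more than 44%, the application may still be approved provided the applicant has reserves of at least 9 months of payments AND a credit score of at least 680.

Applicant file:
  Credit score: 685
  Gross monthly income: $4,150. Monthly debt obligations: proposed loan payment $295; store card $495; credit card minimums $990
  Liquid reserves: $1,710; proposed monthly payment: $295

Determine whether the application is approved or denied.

Denied

Credit score 685 ≥ 640 (meets base)
Total debts = (295 + 495 + 990) = 1,780. DTI = 1,780/4,150 = 42.9% > 40% — standard DTI limit exceeded.
Liquid reserves cover 1,710/295 = 5.8 months — ≥ 3 required
42.9% falls in the override range (40%–44%), so the compensating-factor test applies.
Reserves 5.8 < 9 months; credit score 685 ≥ 680.
Compensating-factor requirement not fully met.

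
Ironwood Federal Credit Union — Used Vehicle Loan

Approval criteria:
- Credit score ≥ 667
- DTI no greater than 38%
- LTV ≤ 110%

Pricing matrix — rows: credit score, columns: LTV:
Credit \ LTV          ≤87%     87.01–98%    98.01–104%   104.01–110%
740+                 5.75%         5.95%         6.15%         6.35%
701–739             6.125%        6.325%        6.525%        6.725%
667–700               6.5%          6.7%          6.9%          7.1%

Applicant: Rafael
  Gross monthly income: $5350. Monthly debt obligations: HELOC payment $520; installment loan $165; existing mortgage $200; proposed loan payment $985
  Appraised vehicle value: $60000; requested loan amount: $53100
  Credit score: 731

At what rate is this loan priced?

Credit score 731 ≥ 667; Total monthly debts = (520 + 165 + 200 + 985) = 1,870. Debt-to-income = 1,870/5,350 = 35% — meets 38% limit
Loan-to-value = 53,100/60,000 = 88.5% — pass (110% max)
Credit 731 → row 701–739; LTV 88.5% → column 87.01–98%. Grid cell → 6.325%.

6.325%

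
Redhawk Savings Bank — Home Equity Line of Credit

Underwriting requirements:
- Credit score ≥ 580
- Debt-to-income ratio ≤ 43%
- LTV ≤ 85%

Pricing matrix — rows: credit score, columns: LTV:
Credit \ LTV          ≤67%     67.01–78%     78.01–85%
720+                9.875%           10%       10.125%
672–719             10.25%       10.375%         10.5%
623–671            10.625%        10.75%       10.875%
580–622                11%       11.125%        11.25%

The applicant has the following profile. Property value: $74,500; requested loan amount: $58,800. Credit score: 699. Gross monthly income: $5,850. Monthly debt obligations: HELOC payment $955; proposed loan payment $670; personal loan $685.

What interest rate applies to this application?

Credit score 699 ≥ 580; Total monthly debts = (955 + 670 + 685) = 2,310. Debt-to-income = 2,310/5,850 = 39.5% — meets 43% limit
LTV: 58,800 ÷ 74,500 = 78.9%, within 85% cap
Credit 699 → row 672–719; LTV 78.9% → column 78.01–85%. Grid cell → 10.5%.

10.5%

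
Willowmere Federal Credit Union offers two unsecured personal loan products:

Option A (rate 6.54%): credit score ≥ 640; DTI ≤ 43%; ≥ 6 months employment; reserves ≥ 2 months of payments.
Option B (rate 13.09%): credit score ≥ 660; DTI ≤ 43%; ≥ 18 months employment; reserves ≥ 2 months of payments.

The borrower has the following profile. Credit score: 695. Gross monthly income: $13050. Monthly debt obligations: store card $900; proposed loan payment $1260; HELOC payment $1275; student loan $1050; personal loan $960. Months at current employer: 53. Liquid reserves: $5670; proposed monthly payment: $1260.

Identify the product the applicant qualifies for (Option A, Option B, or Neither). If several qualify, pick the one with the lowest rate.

Option A

Total debts = (900 + 1,260 + 1,275 + 1,050 + 960) = 5,445; DTI = 5,445/13,050 = 41.7%.
Reserves = 5,670/1,260 = 4.5 months.
Option A: score 695 ≥ 640; DTI 41.7% ≤ 43%; employment 53 ≥ 6 mo; reserves 4.5 ≥ 2 mo → qualifies.
Option B: score 695 ≥ 660; DTI 41.7% ≤ 43%; employment 53 ≥ 18 mo; reserves 4.5 ≥ 2 mo → qualifies.
Qualifying: Option A, Option B. Lowest rate is 6.54% → Option A.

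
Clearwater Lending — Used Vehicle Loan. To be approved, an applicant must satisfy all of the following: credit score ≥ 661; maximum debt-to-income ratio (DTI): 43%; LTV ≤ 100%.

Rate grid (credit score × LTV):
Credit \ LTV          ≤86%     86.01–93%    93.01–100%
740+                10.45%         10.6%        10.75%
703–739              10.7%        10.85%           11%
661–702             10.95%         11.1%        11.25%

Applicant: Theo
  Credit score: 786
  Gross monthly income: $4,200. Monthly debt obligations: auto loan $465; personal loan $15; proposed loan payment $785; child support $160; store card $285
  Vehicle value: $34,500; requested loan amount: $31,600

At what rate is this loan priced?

Credit score 786 ≥ 661; Total monthly debts = (465 + 15 + 785 + 160 + 285) = 1,710. DTI: 1,710 ÷ 4,200 = 40.7%, within the 43% cap
LTV: 31,600 ÷ 34,500 = 91.6%, within 100% cap
Credit 786 → row 740+; LTV 91.6% → column 86.01–93%. Grid cell → 10.6%.

10.6%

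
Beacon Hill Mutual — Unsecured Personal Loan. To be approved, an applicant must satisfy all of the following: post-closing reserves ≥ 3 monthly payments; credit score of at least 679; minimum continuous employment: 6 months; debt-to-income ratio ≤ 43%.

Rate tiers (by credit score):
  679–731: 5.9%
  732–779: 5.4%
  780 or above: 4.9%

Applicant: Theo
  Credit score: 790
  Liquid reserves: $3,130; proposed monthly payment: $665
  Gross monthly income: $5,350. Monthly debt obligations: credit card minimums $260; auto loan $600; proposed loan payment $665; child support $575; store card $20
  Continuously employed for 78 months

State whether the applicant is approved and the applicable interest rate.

Credit score 790 ≥ 679 (meets minimum)
Employment 78 ≥ 6 months
Total monthly debts = (260 + 600 + 665 + 575 + 20) = 2,120. DTI: 2,120 ÷ 5,350 = 39.6%, within the 43% cap
Reserves = 3,130/665 = 4.7 months ≥ 3
All requirements met. Score 790 falls in the 780 or above tier → 4.9%.

Approved at 4.9%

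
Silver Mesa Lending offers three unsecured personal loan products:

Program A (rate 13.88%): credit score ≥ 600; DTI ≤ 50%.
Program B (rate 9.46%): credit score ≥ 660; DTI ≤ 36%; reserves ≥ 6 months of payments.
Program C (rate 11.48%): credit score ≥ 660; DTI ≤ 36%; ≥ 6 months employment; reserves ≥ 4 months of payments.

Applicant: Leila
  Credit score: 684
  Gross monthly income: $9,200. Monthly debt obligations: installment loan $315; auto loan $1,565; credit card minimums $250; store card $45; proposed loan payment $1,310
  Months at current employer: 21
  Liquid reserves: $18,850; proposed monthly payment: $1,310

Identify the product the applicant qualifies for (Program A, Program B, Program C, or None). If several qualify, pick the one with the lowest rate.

Total debts = (315 + 1,565 + 250 + 45 + 1,310) = 3,485; DTI = 3,485/9,200 = 37.9%.
Reserves = 18,850/1,310 = 14.4 months.
Program A: score 684 ≥ 600; DTI 37.9% ≤ 50% → qualifies.
Program B: score 684 ≥ 660; DTI 37.9% > 36%; reserves 14.4 ≥ 6 mo → does not qualify.
Program C: score 684 ≥ 660; DTI 37.9% > 36%; employment 21 ≥ 6 mo; reserves 14.4 ≥ 4 mo → does not qualify.

Program A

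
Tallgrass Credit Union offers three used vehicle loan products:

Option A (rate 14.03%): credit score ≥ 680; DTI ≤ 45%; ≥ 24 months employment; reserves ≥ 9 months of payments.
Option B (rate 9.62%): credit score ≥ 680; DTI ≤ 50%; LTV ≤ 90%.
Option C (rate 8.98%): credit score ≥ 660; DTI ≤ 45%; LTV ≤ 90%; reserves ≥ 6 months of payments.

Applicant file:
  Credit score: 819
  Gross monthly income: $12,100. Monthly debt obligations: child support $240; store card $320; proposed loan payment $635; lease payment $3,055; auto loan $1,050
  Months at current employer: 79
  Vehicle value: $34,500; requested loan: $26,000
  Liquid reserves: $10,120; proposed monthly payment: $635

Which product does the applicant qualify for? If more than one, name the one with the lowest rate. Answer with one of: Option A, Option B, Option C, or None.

Option C

Total debts = (240 + 320 + 635 + 3,055 + 1,050) = 5,300; DTI = 5,300/12,100 = 43.8%.
LTV = 26,000/34,500 = 75.4%.
Reserves = 10,120/635 = 15.9 months.
Option A: score 819 ≥ 680; DTI 43.8% ≤ 45%; employment 79 ≥ 24 mo; reserves 15.9 ≥ 9 mo → qualifies.
Option B: score 819 ≥ 680; DTI 43.8% ≤ 50%; LTV 75.4% ≤ 90% → qualifies.
Option C: score 819 ≥ 660; DTI 43.8% ≤ 45%; LTV 75.4% ≤ 90%; reserves 15.9 ≥ 6 mo → qualifies.
Qualifying: Option A, Option B, Option C. Lowest rate is 8.98% → Option C.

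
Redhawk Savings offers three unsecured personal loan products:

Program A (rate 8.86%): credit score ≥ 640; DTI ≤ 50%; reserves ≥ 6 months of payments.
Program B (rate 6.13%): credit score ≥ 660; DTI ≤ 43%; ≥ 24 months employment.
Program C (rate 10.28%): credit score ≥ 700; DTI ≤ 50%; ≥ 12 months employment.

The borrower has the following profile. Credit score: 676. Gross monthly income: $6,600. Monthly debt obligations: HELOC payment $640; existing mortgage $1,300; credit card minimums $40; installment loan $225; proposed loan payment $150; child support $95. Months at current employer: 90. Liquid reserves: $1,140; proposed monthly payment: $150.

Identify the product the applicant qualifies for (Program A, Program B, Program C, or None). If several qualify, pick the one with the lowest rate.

Program B

Total debts = (640 + 1,300 + 40 + 225 + 150 + 95) = 2,450; DTI = 2,450/6,600 = 37.1%.
Reserves = 1,140/150 = 7.6 months.
Program A: score 676 ≥ 640; DTI 37.1% ≤ 50%; reserves 7.6 ≥ 6 mo → qualifies.
Program B: score 676 ≥ 660; DTI 37.1% ≤ 43%; employment 90 ≥ 24 mo → qualifies.
Program C: score 676 < 700; DTI 37.1% ≤ 50%; employment 90 ≥ 12 mo → does not qualify.
Qualifying: Program A, Program B. Lowest rate is 6.13% → Program B.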